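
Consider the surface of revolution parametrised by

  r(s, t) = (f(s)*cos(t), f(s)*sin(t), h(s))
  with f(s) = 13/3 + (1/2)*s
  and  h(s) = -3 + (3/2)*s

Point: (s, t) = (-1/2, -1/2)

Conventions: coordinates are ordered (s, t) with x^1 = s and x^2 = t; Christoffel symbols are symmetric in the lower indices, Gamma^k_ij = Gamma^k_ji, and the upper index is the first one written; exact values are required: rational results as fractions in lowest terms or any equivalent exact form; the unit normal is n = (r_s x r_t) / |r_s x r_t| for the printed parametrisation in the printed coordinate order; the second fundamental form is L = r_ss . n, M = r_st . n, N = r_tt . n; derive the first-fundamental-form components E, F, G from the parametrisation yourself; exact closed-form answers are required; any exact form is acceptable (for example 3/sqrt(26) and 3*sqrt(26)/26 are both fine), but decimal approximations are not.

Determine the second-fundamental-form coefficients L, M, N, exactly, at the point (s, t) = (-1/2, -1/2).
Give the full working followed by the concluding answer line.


f = 49/12, f' = 1/2, f'' = 0, h' = 3/2, h'' = 0
E = 5/2, F = 0, G = 2401/144; answer radicand W^2 = 5/2
unnormalised second-form numerators: l = 0, m = 0, n = 49/8; L = l/sqrt(5/2), and similarly M = m/sqrt(W^2), N = n/sqrt(W^2)

Answer: L = 0, M = 0, N = 49*sqrt(10)/40


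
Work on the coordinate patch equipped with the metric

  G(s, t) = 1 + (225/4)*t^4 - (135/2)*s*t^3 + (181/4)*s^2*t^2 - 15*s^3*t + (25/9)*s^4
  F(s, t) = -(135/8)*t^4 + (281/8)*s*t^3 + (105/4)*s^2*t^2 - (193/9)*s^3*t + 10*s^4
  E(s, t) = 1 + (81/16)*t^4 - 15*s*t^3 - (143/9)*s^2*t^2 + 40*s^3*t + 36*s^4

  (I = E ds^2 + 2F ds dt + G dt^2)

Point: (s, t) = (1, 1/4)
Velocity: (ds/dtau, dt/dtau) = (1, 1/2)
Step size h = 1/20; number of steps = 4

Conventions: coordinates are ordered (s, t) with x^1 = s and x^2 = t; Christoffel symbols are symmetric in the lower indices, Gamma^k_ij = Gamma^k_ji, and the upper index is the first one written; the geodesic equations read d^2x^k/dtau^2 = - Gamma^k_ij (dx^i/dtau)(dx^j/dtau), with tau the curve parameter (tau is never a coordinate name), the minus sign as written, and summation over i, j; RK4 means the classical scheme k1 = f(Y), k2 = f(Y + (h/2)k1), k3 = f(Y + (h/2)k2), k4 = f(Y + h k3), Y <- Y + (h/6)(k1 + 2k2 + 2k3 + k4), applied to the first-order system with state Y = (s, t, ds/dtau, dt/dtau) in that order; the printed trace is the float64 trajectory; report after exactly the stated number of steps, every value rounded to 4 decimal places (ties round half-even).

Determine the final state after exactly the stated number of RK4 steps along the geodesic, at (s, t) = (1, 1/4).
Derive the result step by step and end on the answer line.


f(Y) = (ds/dtau, dt/dtau, -Gamma^s_ij Y'^i Y'^j, -Gamma^t_ij Y'^i Y'^j) with the Gammas evaluated at the stage position; h = 0.050000; intermediate values shown to 6 dp
step 0: s = 1.0000, t = 0.2500, ds/dtau = 1.0000, dt/dtau = 0.5000
step 1:
  k1: at (s, t) = (1.000000, 0.250000), (ds/dtau, dt/dtau) = (1.000000, 0.500000); Gamma_sss = 1.834730, Gamma_sst = 0.315717, Gamma_stt = -0.107224, Gamma_tss = 0.276994, Gamma_tst = 0.047665, Gamma_ttt = -0.016188; k1 = (1.000000, 0.500000, -2.123641, -0.320612)
  k2: at (s, t) = (1.025000, 0.262500), (ds/dtau, dt/dtau) = (0.946909, 0.491985); Gamma_sss = 1.793466, Gamma_sst = 0.304299, Gamma_stt = -0.091885, Gamma_tss = 0.269076, Gamma_tst = 0.045654, Gamma_ttt = -0.013786; k2 = (0.946909, 0.491985, -1.869371, -0.280464)
  k3: at (s, t) = (1.023673, 0.262300), (ds/dtau, dt/dtau) = (0.953266, 0.492988); Gamma_sss = 1.795609, Gamma_sst = 0.304566, Gamma_stt = -0.091706, Gamma_tss = 0.269361, Gamma_tst = 0.045688, Gamma_ttt = -0.013757; k3 = (0.953266, 0.492988, -1.895671, -0.284372)
  k4: at (s, t) = (1.047663, 0.274649), (ds/dtau, dt/dtau) = (0.905216, 0.485781); Gamma_sss = 1.757384, Gamma_sst = 0.293989, Gamma_stt = -0.077494, Gamma_tss = 0.262176, Gamma_tst = 0.043859, Gamma_ttt = -0.011561; k4 = (0.905216, 0.485781, -1.680299, -0.250676)
  Y <- Y + (h/6)(k1 + 2k2 + 2k3 + k4): s = 1.0475, t = 0.2746, ds/dtau = 0.9055, dt/dtau = 0.4858
step 2:
  k1: at (s, t) = (1.047546, 0.274631), (ds/dtau, dt/dtau) = (0.905550, 0.485825); Gamma_sss = 1.757566, Gamma_sst = 0.294011, Gamma_stt = -0.077477, Gamma_tss = 0.262200, Gamma_tst = 0.043862, Gamma_ttt = -0.011558; k1 = (0.905550, 0.485825, -1.681648, -0.250875)
  k2: at (s, t) = (1.070185, 0.286777), (ds/dtau, dt/dtau) = (0.863509, 0.479553); Gamma_sss = 1.722749, Gamma_sst = 0.284266, Gamma_stt = -0.064198, Gamma_tss = 0.255754, Gamma_tst = 0.042201, Gamma_ttt = -0.009531; k2 = (0.863509, 0.479553, -1.505227, -0.223461)
  k3: at (s, t) = (1.069134, 0.286620), (ds/dtau, dt/dtau) = (0.867919, 0.480239); Gamma_sss = 1.724330, Gamma_sst = 0.284448, Gamma_stt = -0.064020, Gamma_tss = 0.255965, Gamma_tst = 0.042224, Gamma_ttt = -0.009503; k3 = (0.867919, 0.480239, -1.521265, -0.225821)
  k4: at (s, t) = (1.090942, 0.298643), (ds/dtau, dt/dtau) = (0.829487, 0.474534); Gamma_sss = 1.691858, Gamma_sst = 0.275345, Gamma_stt = -0.051595, Gamma_tss = 0.250079, Gamma_tst = 0.040700, Gamma_ttt = -0.007626; k4 = (0.829487, 0.474534, -1.369223, -0.202389)
  Y <- Y + (h/6)(k1 + 2k2 + 2k3 + k4): s = 1.0909, t = 0.2986, ds/dtau = 0.8297, dt/dtau = 0.4746
step 3:
  k1: at (s, t) = (1.090862, 0.298631), (ds/dtau, dt/dtau) = (0.829684, 0.474560); Gamma_sss = 1.691975, Gamma_sst = 0.275358, Gamma_stt = -0.051582, Gamma_tss = 0.250095, Gamma_tst = 0.040701, Gamma_ttt = -0.007624; k1 = (0.829684, 0.474560, -1.369935, -0.202493)
  k2: at (s, t) = (1.111604, 0.310495), (ds/dtau, dt/dtau) = (0.795436, 0.469498); Gamma_sss = 1.662069, Gamma_sst = 0.266884, Gamma_stt = -0.039869, Gamma_tss = 0.244770, Gamma_tst = 0.039304, Gamma_ttt = -0.005871; k2 = (0.795436, 0.469498, -1.242172, -0.182932)
  k3: at (s, t) = (1.110748, 0.310368), (ds/dtau, dt/dtau) = (0.798630, 0.469987); Gamma_sss = 1.663277, Gamma_sst = 0.267013, Gamma_stt = -0.039701, Gamma_tss = 0.244932, Gamma_tst = 0.039320, Gamma_ttt = -0.005846; k3 = (0.798630, 0.469987, -1.252529, -0.184446)
  k4: at (s, t) = (1.130794, 0.322130), (ds/dtau, dt/dtau) = (0.767058, 0.465338); Gamma_sss = 1.635220, Gamma_sst = 0.259045, Gamma_stt = -0.028657, Gamma_tss = 0.240048, Gamma_tst = 0.038027, Gamma_ttt = -0.004207; k4 = (0.767058, 0.465338, -1.140849, -0.167475)
  Y <- Y + (h/6)(k1 + 2k2 + 2k3 + k4): s = 1.1307, t = 0.3221, ds/dtau = 0.7672, dt/dtau = 0.4654
step 4:
  k1: at (s, t) = (1.130736, 0.322121), (ds/dtau, dt/dtau) = (0.767183, 0.465354); Gamma_sss = 1.635299, Gamma_sst = 0.259053, Gamma_stt = -0.028646, Gamma_tss = 0.240059, Gamma_tst = 0.038028, Gamma_ttt = -0.004205; k1 = (0.767183, 0.465354, -1.141253, -0.167534)
  k2: at (s, t) = (1.149916, 0.333755), (ds/dtau, dt/dtau) = (0.738651, 0.461166); Gamma_sss = 1.609235, Gamma_sst = 0.251576, Gamma_stt = -0.018162, Gamma_tss = 0.235614, Gamma_tst = 0.036834, Gamma_ttt = -0.002659; k2 = (0.738651, 0.461166, -1.045539, -0.153081)
  k3: at (s, t) = (1.149202, 0.333650), (ds/dtau, dt/dtau) = (0.741044, 0.461527); Gamma_sss = 1.610183, Gamma_sst = 0.251669, Gamma_stt = -0.018007, Gamma_tss = 0.235743, Gamma_tst = 0.036846, Gamma_ttt = -0.002636; k3 = (0.741044, 0.461527, -1.052538, -0.154100)
  k4: at (s, t) = (1.167788, 0.345198), (ds/dtau, dt/dtau) = (0.714556, 0.457649); Gamma_sss = 1.585606, Gamma_sst = 0.244598, Gamma_stt = -0.008060, Gamma_tss = 0.231652, Gamma_tst = 0.035735, Gamma_ttt = -0.001178; k4 = (0.714556, 0.457649, -0.967881, -0.141404)
  Y <- Y + (h/6)(k1 + 2k2 + 2k3 + k4): s = 1.1677, t = 0.3452, ds/dtau = 0.7146, dt/dtau = 0.4577

Answer: s = 1.1677, t = 0.3452, ds/dtau = 0.7146, dt/dtau = 0.4577


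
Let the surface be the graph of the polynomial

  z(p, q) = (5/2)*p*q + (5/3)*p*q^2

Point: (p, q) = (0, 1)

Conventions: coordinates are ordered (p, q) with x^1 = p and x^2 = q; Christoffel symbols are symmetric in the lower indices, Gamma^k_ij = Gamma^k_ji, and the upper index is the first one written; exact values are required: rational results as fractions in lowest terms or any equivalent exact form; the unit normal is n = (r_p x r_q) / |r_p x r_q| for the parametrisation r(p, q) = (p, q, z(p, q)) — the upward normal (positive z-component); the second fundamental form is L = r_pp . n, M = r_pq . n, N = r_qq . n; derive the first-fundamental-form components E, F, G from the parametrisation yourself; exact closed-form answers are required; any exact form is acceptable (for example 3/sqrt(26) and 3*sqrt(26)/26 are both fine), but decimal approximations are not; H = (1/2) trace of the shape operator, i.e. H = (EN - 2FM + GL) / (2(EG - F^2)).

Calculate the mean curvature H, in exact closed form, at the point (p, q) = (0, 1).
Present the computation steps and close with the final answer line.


z_p = 25/6, z_q = 0, z_pp = 0, z_pq = 35/6, z_qq = 0
E = 661/36, F = 0, G = 1; answer radicand W^2 = 661/36
unnormalised second-form numerators: l = 0, m = 35/6, n = 0; L = l/sqrt(661/36), and similarly M = m/sqrt(W^2), N = n/sqrt(W^2)
H = (E*n - 2*F*m + G*l) / (2*(EG - F^2)*sqrt(W^2)); E*n - 2*F*m + G*l = 0, EG - F^2 = 661/36, so H = (0)/sqrt(661/36)

Answer: H = 0


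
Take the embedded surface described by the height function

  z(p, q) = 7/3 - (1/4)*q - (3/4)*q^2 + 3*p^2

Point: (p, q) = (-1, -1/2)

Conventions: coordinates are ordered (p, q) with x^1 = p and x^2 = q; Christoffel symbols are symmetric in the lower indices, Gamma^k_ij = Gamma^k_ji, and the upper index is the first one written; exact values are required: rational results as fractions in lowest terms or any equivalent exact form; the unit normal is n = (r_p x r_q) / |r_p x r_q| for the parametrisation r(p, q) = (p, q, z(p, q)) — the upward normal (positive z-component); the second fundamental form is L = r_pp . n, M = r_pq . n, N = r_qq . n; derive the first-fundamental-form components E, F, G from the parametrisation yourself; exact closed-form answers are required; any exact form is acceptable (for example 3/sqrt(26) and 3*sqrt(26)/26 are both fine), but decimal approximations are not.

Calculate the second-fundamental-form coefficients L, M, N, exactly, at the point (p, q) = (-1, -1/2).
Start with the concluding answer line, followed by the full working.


Answer: L = 12*sqrt(149)/149, M = 0, N = -3*sqrt(149)/149

z_p = -6, z_q = 1/2, z_pp = 6, z_pq = 0, z_qq = -3/2
E = 37, F = -3, G = 5/4; answer radicand W^2 = 149/4
unnormalised second-form numerators: l = 6, m = 0, n = -3/2; L = l/sqrt(149/4), and similarly M = m/sqrt(W^2), N = n/sqrt(W^2)


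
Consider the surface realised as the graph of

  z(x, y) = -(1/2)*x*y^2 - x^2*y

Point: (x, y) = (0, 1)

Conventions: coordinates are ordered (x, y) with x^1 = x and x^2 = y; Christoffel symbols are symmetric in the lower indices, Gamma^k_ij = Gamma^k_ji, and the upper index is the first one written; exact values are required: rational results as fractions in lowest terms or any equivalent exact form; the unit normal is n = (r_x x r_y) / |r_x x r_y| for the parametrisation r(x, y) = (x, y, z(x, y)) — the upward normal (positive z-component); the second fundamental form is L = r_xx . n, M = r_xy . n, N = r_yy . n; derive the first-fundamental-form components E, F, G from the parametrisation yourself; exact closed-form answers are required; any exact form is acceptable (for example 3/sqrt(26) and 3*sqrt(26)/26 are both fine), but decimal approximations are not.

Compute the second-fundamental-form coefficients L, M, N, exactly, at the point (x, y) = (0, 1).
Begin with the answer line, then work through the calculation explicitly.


Answer: L = -4*sqrt(5)/5, M = -2*sqrt(5)/5, N = 0

z_x = -1/2, z_y = 0, z_xx = -2, z_xy = -1, z_yy = 0
E = 5/4, F = 0, G = 1; answer radicand W^2 = 5/4
unnormalised second-form numerators: l = -2, m = -1, n = 0; L = l/sqrt(5/4), and similarly M = m/sqrt(W^2), N = n/sqrt(W^2)


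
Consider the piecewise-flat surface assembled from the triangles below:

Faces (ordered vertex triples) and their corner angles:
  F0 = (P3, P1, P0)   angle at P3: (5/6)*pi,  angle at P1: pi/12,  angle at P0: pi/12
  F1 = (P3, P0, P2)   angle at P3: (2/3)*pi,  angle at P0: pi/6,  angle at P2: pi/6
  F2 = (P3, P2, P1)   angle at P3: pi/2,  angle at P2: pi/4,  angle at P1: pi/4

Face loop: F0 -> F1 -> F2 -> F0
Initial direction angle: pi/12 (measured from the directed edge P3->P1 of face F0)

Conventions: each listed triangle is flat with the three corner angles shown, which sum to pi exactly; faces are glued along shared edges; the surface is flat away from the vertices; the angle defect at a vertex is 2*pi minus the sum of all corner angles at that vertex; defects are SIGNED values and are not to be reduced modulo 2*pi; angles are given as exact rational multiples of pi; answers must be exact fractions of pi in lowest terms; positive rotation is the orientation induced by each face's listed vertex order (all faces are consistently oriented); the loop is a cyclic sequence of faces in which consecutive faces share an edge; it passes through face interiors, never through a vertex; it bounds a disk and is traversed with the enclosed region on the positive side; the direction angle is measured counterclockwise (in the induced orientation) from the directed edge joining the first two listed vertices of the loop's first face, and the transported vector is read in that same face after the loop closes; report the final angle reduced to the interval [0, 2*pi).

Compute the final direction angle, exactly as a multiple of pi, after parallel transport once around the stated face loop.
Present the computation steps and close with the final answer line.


enclosed vertex P3: corner angles sum to 2*pi, defect = 2*pi - 2*pi = 0
holonomy = initial angle + sum of enclosed defects (mod 2*pi), positive in the induced orientation
final angle = pi/12 + 0 = pi/12 (mod 2*pi)

Answer: final direction angle = pi/12


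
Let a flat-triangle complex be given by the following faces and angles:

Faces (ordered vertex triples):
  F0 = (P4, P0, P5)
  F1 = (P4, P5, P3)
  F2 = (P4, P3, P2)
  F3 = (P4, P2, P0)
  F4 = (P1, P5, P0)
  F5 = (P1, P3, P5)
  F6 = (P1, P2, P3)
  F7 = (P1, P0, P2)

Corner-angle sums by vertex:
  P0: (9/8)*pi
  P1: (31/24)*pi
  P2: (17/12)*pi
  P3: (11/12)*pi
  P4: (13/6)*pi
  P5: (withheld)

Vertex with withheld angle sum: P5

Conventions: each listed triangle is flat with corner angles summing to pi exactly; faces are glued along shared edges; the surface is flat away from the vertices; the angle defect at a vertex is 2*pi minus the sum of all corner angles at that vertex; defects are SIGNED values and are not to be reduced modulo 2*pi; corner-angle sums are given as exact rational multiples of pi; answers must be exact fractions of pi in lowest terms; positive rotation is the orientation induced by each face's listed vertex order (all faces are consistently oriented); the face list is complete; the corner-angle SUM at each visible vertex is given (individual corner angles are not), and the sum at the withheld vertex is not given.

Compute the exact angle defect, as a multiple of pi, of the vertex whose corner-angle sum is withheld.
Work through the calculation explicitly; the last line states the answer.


V = 6, E = 12, F = 8; chi = V - E + F = 2
Gauss-Bonnet: total defect = 2*pi*chi = 4*pi; visible defects sum to (37/12)*pi

Answer: defect(P5) = (11/12)*pi


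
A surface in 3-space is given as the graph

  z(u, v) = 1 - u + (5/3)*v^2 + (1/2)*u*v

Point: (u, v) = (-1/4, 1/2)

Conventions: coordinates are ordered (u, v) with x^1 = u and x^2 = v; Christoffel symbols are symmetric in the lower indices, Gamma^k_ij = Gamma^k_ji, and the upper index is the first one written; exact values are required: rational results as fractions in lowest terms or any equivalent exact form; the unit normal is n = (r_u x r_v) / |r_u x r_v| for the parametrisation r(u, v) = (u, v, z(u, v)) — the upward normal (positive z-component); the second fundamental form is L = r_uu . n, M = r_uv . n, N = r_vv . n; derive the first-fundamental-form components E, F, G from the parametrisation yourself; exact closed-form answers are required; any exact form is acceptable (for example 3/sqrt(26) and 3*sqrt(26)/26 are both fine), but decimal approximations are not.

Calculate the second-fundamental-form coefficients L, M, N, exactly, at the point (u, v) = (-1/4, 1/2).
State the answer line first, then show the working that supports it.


Answer: L = 0, M = 12*sqrt(2269)/2269, N = 80*sqrt(2269)/2269

z_u = -3/4, z_v = 37/24, z_uu = 0, z_uv = 1/2, z_vv = 10/3
E = 25/16, F = -37/32, G = 1945/576; answer radicand W^2 = 2269/576
unnormalised second-form numerators: l = 0, m = 1/2, n = 10/3; L = l/sqrt(2269/576), and similarly M = m/sqrt(W^2), N = n/sqrt(W^2)


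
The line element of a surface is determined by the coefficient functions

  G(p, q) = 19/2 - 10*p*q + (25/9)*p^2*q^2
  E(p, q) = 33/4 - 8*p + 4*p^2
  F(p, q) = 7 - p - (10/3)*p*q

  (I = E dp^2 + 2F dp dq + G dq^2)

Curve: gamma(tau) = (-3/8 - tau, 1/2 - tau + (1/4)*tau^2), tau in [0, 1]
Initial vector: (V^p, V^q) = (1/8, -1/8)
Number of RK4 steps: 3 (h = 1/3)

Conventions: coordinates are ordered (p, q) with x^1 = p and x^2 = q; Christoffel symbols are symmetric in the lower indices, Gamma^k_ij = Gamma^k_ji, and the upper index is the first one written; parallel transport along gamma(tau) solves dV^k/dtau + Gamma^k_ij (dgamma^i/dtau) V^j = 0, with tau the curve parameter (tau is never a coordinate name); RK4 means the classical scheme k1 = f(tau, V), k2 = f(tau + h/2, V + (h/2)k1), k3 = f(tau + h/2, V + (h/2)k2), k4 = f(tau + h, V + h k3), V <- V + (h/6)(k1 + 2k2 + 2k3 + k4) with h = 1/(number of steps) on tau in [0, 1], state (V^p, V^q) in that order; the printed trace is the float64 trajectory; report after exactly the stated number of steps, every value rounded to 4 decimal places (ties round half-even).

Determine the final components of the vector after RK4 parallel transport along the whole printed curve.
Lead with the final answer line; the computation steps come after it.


Answer: V^p = 0.0708, V^q = -0.1365

gamma'(tau) = (-1, -1 + (1/2)*tau); f(tau, V)^k = -Gamma^k_ij(gamma(tau)) gamma'^i(tau) V^j; h = 1/3; intermediate values shown to 6 dp
curve data and Christoffel symbols at the stage parameters:
  tau = 0.000000: gamma = (-0.375000, 0.500000), gamma' = (-1.000000, -1.000000); Gamma_ppp = -0.583974, Gamma_ppq = 0.308768, Gamma_pqq = 0.411735, Gamma_qpp = 0.174774, Gamma_qpq = -0.455916, Gamma_qqq = -0.106651
  tau = 0.166667: gamma = (-0.541667, 0.340278), gamma' = (-1.000000, -0.916667); Gamma_ppp = -0.584913, Gamma_ppq = 0.168430, Gamma_pqq = 0.195457, Gamma_qpp = 0.230498, Gamma_qpq = -0.284094, Gamma_qqq = 0.121661
  tau = 0.333333: gamma = (-0.708333, 0.194444), gamma' = (-1.000000, -0.833333); Gamma_ppp = -0.570415, Gamma_ppq = 0.079638, Gamma_pqq = 0.056893, Gamma_qpp = 0.275451, Gamma_qpq = -0.155265, Gamma_qqq = 0.306313
  tau = 0.500000: gamma = (-0.875000, 0.062500), gamma' = (-1.000000, -0.750000); Gamma_ppp = -0.550918, Gamma_ppq = 0.021762, Gamma_pqq = -0.031509, Gamma_qpp = 0.321284, Gamma_qpq = -0.049461, Gamma_qqq = 0.473566
  tau = 0.666667: gamma = (-1.041667, -0.055556), gamma' = (-1.000000, -0.666667); Gamma_ppp = -0.531210, Gamma_ppq = -0.016846, Gamma_pqq = -0.087473, Gamma_qpp = 0.375622, Gamma_qpq = 0.044910, Gamma_qqq = 0.641328
  tau = 0.833333: gamma = (-1.208333, -0.159722), gamma' = (-1.000000, -0.583333); Gamma_ppp = -0.513676, Gamma_ppq = -0.043126, Gamma_pqq = -0.122881, Gamma_qpp = 0.445478, Gamma_qpq = 0.135431, Gamma_qqq = 0.824067
  tau = 1.000000: gamma = (-1.375000, -0.250000), gamma' = (-1.000000, -0.500000); Gamma_ppp = -0.499679, Gamma_ppq = -0.061388, Gamma_pqq = -0.145948, Gamma_qpp = 0.539155, Gamma_qpq = 0.227684, Gamma_qqq = 1.035429
step 0: V^p = 0.1250, V^q = -0.1250
step 1: k1 = (-0.124464, 0.035178), k2 = (-0.086296, 0.017440), k3 = (-0.090062, 0.017760), k4 = (-0.063003, 0.001966); V <- V + (h/6)(k1 + 2k2 + 2k3 + k4): V^p = 0.0950, V^q = -0.1190
step 2: k1 = (-0.063002, 0.001973), k2 = (-0.044946, -0.012276), k3 = (-0.046550, -0.012147), k4 = (-0.033859, -0.025917); V <- V + (h/6)(k1 + 2k2 + 2k3 + k4): V^p = 0.0794, V^q = -0.1231
step 3: k1 = (-0.033843, -0.025927), k2 = (-0.025142, -0.039782), k3 = (-0.025658, -0.040445), k4 = (-0.019251, -0.055494); V <- V + (h/6)(k1 + 2k2 + 2k3 + k4): V^p = 0.0708, V^q = -0.1365


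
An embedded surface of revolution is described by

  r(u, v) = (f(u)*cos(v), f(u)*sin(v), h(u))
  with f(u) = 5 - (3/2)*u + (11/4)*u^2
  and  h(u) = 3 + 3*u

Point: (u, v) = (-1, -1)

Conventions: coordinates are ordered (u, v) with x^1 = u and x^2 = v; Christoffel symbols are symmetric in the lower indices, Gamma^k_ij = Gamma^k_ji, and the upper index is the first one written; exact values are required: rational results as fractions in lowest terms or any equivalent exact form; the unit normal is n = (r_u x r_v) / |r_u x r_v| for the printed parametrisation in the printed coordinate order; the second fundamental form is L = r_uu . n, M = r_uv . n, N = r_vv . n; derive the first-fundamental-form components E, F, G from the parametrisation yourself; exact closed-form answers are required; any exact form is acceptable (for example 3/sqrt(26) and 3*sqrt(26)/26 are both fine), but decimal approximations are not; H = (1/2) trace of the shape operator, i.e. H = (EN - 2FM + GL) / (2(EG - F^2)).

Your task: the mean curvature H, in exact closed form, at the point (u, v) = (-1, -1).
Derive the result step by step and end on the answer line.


f = 37/4, f' = -7, f'' = 11/2, h' = 3, h'' = 0
E = 58, F = 0, G = 1369/16; answer radicand W^2 = 58
unnormalised second-form numerators: l = -33/2, m = 0, n = 111/4; L = l/sqrt(58), and similarly M = m/sqrt(W^2), N = n/sqrt(W^2)
H = (E*n - 2*F*m + G*l) / (2*(EG - F^2)*sqrt(W^2)); E*n - 2*F*m + G*l = 6327/32, EG - F^2 = 39701/8, so H = (171/8584)/sqrt(58)

Answer: H = 171*sqrt(58)/497872


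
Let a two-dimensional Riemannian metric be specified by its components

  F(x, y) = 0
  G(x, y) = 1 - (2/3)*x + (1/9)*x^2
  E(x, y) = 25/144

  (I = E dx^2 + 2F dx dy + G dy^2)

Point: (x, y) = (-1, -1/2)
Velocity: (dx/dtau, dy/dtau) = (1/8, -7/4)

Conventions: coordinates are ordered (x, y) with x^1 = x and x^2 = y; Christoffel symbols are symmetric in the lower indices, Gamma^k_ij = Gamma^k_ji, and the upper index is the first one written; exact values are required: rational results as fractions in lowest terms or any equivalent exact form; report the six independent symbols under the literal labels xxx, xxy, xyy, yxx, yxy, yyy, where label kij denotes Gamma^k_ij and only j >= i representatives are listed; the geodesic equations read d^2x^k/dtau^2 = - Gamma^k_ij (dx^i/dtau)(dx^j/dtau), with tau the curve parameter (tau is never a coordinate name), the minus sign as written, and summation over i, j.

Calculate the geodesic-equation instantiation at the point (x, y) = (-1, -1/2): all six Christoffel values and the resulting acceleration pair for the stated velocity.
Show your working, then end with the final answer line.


E = 25/144, F = 0, G = 16/9 at the point
E_x = 0, E_y = 0, F_x = 0, F_y = 0, G_x = -8/9, G_y = 0
EG - F^2 = 25/81;  g^inv = (81/25) * [[16/9, 0], [0, 25/144]]
first-kind symbols [ij,l] = (1/2)(d_i g_jl + d_j g_il - d_l g_ij): [xx,x] = E_x/2 = 0, [xx,y] = F_x - E_y/2 = 0, [xy,x] = E_y/2 = 0, [xy,y] = G_x/2 = -4/9, [yy,x] = F_y - G_x/2 = 4/9, [yy,y] = G_y/2 = 0
Gamma^x_ij = (G*[ij,x] - F*[ij,y])/(EG - F^2), Gamma^y_ij = (E*[ij,y] - F*[ij,x])/(EG - F^2)
Gamma_xxx = 0, Gamma_xxy = 0, Gamma_xyy = 64/25, Gamma_yxx = 0, Gamma_yxy = -1/4, Gamma_yyy = 0
d^2x/dtau^2 = -(Gamma_xxx*(1/8)^2 + 2*Gamma_xxy*(1/8)*(-7/4) + Gamma_xyy*(-7/4)^2) = -196/25
d^2y/dtau^2 = -(Gamma_yxx*(1/8)^2 + 2*Gamma_yxy*(1/8)*(-7/4) + Gamma_yyy*(-7/4)^2) = -7/64

Answer: Gamma_xxx = 0, Gamma_xxy = 0, Gamma_xyy = 64/25, Gamma_yxx = 0, Gamma_yxy = -1/4, Gamma_yyy = 0; accelerations (d^2x/dtau^2, d^2y/dtau^2) = (-196/25, -7/64)


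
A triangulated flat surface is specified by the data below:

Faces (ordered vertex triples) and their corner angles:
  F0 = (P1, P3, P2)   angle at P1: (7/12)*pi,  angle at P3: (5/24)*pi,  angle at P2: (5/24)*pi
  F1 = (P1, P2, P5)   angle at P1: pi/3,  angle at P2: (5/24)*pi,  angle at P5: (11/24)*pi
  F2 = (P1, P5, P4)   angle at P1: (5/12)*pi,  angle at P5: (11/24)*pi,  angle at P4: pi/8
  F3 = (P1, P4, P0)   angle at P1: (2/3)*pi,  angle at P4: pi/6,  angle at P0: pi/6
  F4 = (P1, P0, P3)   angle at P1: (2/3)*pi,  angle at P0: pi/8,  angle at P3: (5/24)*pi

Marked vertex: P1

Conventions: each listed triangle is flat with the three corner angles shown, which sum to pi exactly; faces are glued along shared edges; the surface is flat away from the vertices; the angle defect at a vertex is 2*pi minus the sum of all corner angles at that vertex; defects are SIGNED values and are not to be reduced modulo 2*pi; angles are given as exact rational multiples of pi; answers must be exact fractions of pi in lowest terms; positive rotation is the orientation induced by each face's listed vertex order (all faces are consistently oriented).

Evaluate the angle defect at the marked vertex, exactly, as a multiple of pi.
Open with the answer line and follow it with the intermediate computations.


Answer: defect(P1) = (-2/3)*pi

Sum of corner angles at P1: (8/3)*pi
defect = 2*pi - (8/3)*pi


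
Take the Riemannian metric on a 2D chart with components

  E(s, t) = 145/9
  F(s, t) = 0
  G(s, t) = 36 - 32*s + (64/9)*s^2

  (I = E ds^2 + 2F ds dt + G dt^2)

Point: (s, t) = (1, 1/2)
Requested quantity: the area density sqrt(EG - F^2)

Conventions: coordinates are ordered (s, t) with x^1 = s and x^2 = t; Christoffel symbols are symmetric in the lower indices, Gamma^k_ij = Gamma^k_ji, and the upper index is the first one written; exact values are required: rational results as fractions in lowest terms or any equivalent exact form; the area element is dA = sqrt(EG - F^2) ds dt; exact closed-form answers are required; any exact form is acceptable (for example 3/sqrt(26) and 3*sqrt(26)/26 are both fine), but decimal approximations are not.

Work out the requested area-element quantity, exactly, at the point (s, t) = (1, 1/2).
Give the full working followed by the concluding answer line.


E = 145/9, F = 0, G = 100/9; EG - F^2 = 14500/81

Answer: sqrt(EG - F^2) = 10*sqrt(145)/9


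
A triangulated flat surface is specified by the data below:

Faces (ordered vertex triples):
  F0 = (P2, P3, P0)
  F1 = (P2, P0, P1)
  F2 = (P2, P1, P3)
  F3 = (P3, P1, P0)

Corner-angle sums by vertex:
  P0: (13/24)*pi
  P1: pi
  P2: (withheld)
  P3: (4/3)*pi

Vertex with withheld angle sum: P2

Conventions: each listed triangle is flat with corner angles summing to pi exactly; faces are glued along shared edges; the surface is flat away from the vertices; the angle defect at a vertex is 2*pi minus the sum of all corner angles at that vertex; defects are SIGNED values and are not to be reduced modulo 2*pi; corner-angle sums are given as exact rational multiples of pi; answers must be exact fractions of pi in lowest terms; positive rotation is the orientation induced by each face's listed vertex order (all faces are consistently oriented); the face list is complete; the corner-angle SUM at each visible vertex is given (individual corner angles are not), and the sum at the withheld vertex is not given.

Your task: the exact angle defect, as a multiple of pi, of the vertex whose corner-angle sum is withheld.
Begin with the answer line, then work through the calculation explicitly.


Answer: defect(P2) = (7/8)*pi

V = 4, E = 6, F = 4; chi = V - E + F = 2
Gauss-Bonnet: total defect = 2*pi*chi = 4*pi; visible defects sum to (25/8)*pi


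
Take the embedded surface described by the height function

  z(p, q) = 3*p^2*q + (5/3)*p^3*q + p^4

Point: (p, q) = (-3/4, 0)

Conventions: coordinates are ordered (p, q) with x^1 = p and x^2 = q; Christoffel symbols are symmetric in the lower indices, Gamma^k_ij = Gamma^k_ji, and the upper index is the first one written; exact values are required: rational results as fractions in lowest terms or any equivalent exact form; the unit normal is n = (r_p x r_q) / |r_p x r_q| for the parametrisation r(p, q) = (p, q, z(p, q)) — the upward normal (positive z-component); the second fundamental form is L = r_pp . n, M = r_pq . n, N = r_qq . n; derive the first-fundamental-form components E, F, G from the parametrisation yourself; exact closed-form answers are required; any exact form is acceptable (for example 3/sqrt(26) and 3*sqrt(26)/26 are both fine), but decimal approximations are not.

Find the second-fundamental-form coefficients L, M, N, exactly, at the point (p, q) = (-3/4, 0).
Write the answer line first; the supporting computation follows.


Answer: L = 432*sqrt(19729)/19729, M = -108*sqrt(19729)/19729, N = 0

z_p = -27/16, z_q = 63/64, z_pp = 27/4, z_pq = -27/16, z_qq = 0
E = 985/256, F = -1701/1024, G = 8065/4096; answer radicand W^2 = 19729/4096
unnormalised second-form numerators: l = 27/4, m = -27/16, n = 0; L = l/sqrt(19729/4096), and similarly M = m/sqrt(W^2), N = n/sqrt(W^2)


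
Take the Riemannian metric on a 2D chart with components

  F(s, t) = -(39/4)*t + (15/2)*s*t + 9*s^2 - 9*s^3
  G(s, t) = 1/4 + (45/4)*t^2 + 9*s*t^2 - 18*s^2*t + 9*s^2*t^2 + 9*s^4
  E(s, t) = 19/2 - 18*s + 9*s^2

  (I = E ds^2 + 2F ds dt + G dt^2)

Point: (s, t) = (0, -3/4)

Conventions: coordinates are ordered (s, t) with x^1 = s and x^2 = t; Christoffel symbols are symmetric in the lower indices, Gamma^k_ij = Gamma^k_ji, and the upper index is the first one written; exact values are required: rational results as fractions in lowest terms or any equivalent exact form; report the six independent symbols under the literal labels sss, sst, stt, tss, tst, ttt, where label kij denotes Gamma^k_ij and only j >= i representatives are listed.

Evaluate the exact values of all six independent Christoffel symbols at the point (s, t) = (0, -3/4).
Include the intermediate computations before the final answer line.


E = 19/2, F = 117/16, G = 421/64 at the point
E_s = -18, E_t = 0, F_s = -45/8, F_t = -39/4, G_s = 81/16, G_t = -135/8
EG - F^2 = 2309/256;  g^inv = (256/2309) * [[421/64, -117/16], [-117/16, 19/2]]
first-kind symbols [ij,l] = (1/2)(d_i g_jl + d_j g_il - d_l g_ij): [ss,s] = E_s/2 = -9, [ss,t] = F_s - E_t/2 = -45/8, [st,s] = E_t/2 = 0, [st,t] = G_s/2 = 81/32, [tt,s] = F_t - G_s/2 = -393/32, [tt,t] = G_t/2 = -135/16
Gamma^s_ij = (G*[ij,s] - F*[ij,t])/(EG - F^2), Gamma^t_ij = (E*[ij,t] - F*[ij,s])/(EG - F^2)

Answer: Gamma_sss = -4626/2309, Gamma_sst = -9477/4618, Gamma_stt = -39093/18472, Gamma_tss = 3168/2309, Gamma_tst = 6156/2309, Gamma_ttt = 4941/4618


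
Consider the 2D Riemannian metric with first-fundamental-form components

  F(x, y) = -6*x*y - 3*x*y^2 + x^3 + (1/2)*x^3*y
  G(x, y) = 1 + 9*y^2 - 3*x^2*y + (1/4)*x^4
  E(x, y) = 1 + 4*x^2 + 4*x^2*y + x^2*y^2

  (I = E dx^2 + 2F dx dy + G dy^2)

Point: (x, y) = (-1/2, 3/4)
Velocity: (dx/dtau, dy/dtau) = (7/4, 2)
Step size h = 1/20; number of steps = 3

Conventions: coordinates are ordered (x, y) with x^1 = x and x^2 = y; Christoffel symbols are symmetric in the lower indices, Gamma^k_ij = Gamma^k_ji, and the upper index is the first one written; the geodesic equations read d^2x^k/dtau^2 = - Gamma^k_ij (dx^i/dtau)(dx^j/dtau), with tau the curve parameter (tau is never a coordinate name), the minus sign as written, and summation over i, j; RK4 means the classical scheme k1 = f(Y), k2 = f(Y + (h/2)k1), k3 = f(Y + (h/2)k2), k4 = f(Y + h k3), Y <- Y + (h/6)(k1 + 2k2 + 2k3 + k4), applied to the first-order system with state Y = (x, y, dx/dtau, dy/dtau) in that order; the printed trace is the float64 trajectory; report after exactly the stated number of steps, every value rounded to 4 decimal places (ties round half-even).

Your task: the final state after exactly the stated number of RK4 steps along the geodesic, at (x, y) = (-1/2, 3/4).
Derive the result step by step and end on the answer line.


f(Y) = (dx/dtau, dy/dtau, -Gamma^x_ij Y'^i Y'^j, -Gamma^y_ij Y'^i Y'^j) with the Gammas evaluated at the stage position; h = 0.050000; intermediate values shown to 6 dp
step 0: x = -0.5000, y = 0.7500, dx/dtau = 1.7500, dy/dtau = 2.0000
step 1:
  k1: at (x, y) = (-0.500000, 0.750000), (dx/dtau, dy/dtau) = (1.750000, 2.000000); Gamma_xxx = -0.510549, Gamma_xxy = 0.092827, Gamma_xyy = 0.556962, Gamma_yxx = -0.789030, Gamma_yxy = 0.143460, Gamma_yyy = 0.860759; k1 = (1.750000, 2.000000, -1.314082, -2.030854)
  k2: at (x, y) = (-0.456250, 0.800000), (dx/dtau, dy/dtau) = (1.717148, 1.949229); Gamma_xxx = -0.452599, Gamma_xxy = 0.073749, Gamma_xyy = 0.484927, Gamma_yxx = -0.813409, Gamma_yxy = 0.132542, Gamma_yyy = 0.871510; k2 = (1.717148, 1.949229, -1.001641, -1.800146)
  k3: at (x, y) = (-0.457071, 0.798731), (dx/dtau, dy/dtau) = (1.724959, 1.954996); Gamma_xxx = -0.453852, Gamma_xxy = 0.074120, Gamma_xyy = 0.486491, Gamma_yxx = -0.813081, Gamma_yxy = 0.132787, Gamma_yyy = 0.871553; k3 = (1.724959, 1.954996, -1.008853, -1.807371)
  k4: at (x, y) = (-0.413752, 0.847750), (dx/dtau, dy/dtau) = (1.699557, 1.909631); Gamma_xxx = -0.398108, Gamma_xxy = 0.057841, Gamma_xyy = 0.419392, Gamma_yxx = -0.830384, Gamma_yxy = 0.120647, Gamma_yyy = 0.874780; k4 = (1.699557, 1.909631, -0.754913, -1.574619)
  Y <- Y + (h/6)(k1 + 2k2 + 2k3 + k4): x = -0.4139, y = 0.8477, dx/dtau = 1.6993, dy/dtau = 1.9098
step 2:
  k1: at (x, y) = (-0.413885, 0.847651), (dx/dtau, dy/dtau) = (1.699250, 1.909829); Gamma_xxx = -0.398252, Gamma_xxy = 0.057883, Gamma_xyy = 0.419559, Gamma_yxx = -0.830329, Gamma_yxy = 0.120682, Gamma_yyy = 0.874751; k1 = (1.699250, 1.909829, -0.756078, -1.576370)
  k2: at (x, y) = (-0.371404, 0.895396), (dx/dtau, dy/dtau) = (1.680348, 1.870420); Gamma_xxx = -0.345716, Gamma_xxy = 0.044346, Gamma_xyy = 0.358206, Gamma_yxx = -0.841404, Gamma_yxy = 0.107930, Gamma_yyy = 0.871802; k2 = (1.680348, 1.870420, -0.555776, -1.352650)
  k3: at (x, y) = (-0.371877, 0.894411), (dx/dtau, dy/dtau) = (1.685356, 1.876013); Gamma_xxx = -0.346467, Gamma_xxy = 0.044514, Gamma_xyy = 0.359107, Gamma_yxx = -0.841441, Gamma_yxy = 0.108109, Gamma_yyy = 0.872137; k3 = (1.685356, 1.876013, -0.561221, -1.362998)
  k4: at (x, y) = (-0.329617, 0.941451), (dx/dtau, dy/dtau) = (1.671189, 1.841679); Gamma_xxx = -0.296668, Gamma_xxy = 0.033244, Gamma_xyy = 0.302573, Gamma_yxx = -0.847584, Gamma_yxy = 0.094980, Gamma_yyy = 0.864455; k4 = (1.671189, 1.841679, -0.402345, -1.149505)
  Y <- Y + (h/6)(k1 + 2k2 + 2k3 + k4): x = -0.3297, y = 0.9414, dx/dtau = 1.6710, dy/dtau = 1.8419
step 3:
  k1: at (x, y) = (-0.329703, 0.941354), (dx/dtau, dy/dtau) = (1.670980, 1.841853); Gamma_xxx = -0.296767, Gamma_xxy = 0.033265, Gamma_xyy = 0.302684, Gamma_yxx = -0.847577, Gamma_yxy = 0.095007, Gamma_yyy = 0.864476; k1 = (1.670980, 1.841853, -0.402968, -1.150890)
  k2: at (x, y) = (-0.287929, 0.987400), (dx/dtau, dy/dtau) = (1.660906, 1.813080); Gamma_xxx = -0.250192, Gamma_xxy = 0.024114, Gamma_xyy = 0.251248, Gamma_yxx = -0.849552, Gamma_yxy = 0.081881, Gamma_yyy = 0.853135; k2 = (1.660906, 1.813080, -0.280964, -0.954040)
  k3: at (x, y) = (-0.288181, 0.986681), (dx/dtau, dy/dtau) = (1.663956, 1.818002); Gamma_xxx = -0.250585, Gamma_xxy = 0.024179, Gamma_xyy = 0.251703, Gamma_yxx = -0.849699, Gamma_yxy = 0.081986, Gamma_yyy = 0.853488; k3 = (1.663956, 1.818002, -0.284387, -0.964315)
  k4: at (x, y) = (-0.246505, 1.032254), (dx/dtau, dy/dtau) = (1.656761, 1.793637); Gamma_xxx = -0.206772, Gamma_xxy = 0.016809, Gamma_xyy = 0.204573, Gamma_yxx = -0.848254, Gamma_yxy = 0.068958, Gamma_yyy = 0.839231; k4 = (1.656761, 1.793637, -0.190481, -0.781421)
  Y <- Y + (h/6)(k1 + 2k2 + 2k3 + k4): x = -0.2466, y = 1.0322, dx/dtau = 1.6566, dy/dtau = 1.7938

Answer: x = -0.2466, y = 1.0322, dx/dtau = 1.6566, dy/dtau = 1.7938


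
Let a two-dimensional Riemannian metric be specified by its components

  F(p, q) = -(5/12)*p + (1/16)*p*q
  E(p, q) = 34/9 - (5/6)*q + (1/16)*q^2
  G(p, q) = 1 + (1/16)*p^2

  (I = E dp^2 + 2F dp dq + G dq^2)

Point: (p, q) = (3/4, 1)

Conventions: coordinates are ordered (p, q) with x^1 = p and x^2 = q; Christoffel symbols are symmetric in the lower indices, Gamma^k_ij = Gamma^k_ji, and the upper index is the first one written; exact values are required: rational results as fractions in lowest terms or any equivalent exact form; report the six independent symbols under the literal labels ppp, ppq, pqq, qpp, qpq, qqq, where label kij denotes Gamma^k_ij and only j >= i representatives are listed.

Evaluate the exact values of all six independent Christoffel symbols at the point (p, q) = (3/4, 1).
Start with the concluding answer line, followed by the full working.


Answer: Gamma_ppp = 0, Gamma_ppq = -816/7009, Gamma_pqq = 0, Gamma_qpp = 0, Gamma_qpq = 108/7009, Gamma_qqq = 0

E = 433/144, F = -17/64, G = 265/256 at the point
E_p = 0, E_q = -17/24, F_p = -17/48, F_q = 3/64, G_p = 3/32, G_q = 0
EG - F^2 = 7009/2304;  g^inv = (2304/7009) * [[265/256, 17/64], [17/64, 433/144]]
first-kind symbols [ij,l] = (1/2)(d_i g_jl + d_j g_il - d_l g_ij): [pp,p] = E_p/2 = 0, [pp,q] = F_p - E_q/2 = 0, [pq,p] = E_q/2 = -17/48, [pq,q] = G_p/2 = 3/64, [qq,p] = F_q - G_p/2 = 0, [qq,q] = G_q/2 = 0
Gamma^p_ij = (G*[ij,p] - F*[ij,q])/(EG - F^2), Gamma^q_ij = (E*[ij,q] - F*[ij,p])/(EG - F^2)


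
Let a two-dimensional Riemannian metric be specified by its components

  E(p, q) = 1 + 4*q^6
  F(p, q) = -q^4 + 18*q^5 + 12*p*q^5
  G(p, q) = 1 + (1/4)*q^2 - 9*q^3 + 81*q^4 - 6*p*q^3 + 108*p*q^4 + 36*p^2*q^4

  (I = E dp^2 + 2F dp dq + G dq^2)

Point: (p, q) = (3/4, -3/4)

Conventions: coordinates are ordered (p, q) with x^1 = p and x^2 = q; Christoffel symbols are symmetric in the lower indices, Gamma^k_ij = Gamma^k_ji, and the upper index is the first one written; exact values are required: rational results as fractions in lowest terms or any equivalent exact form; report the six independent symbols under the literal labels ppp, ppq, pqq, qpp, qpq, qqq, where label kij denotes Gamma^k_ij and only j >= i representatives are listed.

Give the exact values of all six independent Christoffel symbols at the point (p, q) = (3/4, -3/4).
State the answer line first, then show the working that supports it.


Answer: Gamma_ppp = 0, Gamma_ppq = -1458/33389, Gamma_pqq = 8964/33389, Gamma_qpp = 0, Gamma_qpq = 13770/33389, Gamma_qqq = -84660/33389

E = 1753/1024, F = -6885/1024, G = 66049/1024 at the point
E_p = 0, E_q = -729/128, F_p = -729/256, F_q = 11367/256, G_p = 6885/128, G_q = -21165/64
EG - F^2 = 33389/512;  g^inv = (512/33389) * [[66049/1024, 6885/1024], [6885/1024, 1753/1024]]
first-kind symbols [ij,l] = (1/2)(d_i g_jl + d_j g_il - d_l g_ij): [pp,p] = E_p/2 = 0, [pp,q] = F_p - E_q/2 = 0, [pq,p] = E_q/2 = -729/256, [pq,q] = G_p/2 = 6885/256, [qq,p] = F_q - G_p/2 = 2241/128, [qq,q] = G_q/2 = -21165/128
Gamma^p_ij = (G*[ij,p] - F*[ij,q])/(EG - F^2), Gamma^q_ij = (E*[ij,q] - F*[ij,p])/(EG - F^2)


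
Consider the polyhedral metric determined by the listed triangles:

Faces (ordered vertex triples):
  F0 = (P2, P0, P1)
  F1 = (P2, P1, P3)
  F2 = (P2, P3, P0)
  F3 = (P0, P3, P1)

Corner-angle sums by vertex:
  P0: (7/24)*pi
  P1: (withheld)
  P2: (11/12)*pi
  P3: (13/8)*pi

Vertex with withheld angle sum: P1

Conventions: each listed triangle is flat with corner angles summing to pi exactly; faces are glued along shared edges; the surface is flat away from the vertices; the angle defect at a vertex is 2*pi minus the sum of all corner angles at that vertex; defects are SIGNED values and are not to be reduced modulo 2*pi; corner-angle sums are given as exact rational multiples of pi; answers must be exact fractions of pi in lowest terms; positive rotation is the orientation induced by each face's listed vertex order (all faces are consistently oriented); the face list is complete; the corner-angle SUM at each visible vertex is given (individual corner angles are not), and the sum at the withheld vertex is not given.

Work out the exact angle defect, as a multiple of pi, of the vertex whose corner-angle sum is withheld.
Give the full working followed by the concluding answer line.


V = 4, E = 6, F = 4; chi = V - E + F = 2
Gauss-Bonnet: total defect = 2*pi*chi = 4*pi; visible defects sum to (19/6)*pi

Answer: defect(P1) = (5/6)*pi


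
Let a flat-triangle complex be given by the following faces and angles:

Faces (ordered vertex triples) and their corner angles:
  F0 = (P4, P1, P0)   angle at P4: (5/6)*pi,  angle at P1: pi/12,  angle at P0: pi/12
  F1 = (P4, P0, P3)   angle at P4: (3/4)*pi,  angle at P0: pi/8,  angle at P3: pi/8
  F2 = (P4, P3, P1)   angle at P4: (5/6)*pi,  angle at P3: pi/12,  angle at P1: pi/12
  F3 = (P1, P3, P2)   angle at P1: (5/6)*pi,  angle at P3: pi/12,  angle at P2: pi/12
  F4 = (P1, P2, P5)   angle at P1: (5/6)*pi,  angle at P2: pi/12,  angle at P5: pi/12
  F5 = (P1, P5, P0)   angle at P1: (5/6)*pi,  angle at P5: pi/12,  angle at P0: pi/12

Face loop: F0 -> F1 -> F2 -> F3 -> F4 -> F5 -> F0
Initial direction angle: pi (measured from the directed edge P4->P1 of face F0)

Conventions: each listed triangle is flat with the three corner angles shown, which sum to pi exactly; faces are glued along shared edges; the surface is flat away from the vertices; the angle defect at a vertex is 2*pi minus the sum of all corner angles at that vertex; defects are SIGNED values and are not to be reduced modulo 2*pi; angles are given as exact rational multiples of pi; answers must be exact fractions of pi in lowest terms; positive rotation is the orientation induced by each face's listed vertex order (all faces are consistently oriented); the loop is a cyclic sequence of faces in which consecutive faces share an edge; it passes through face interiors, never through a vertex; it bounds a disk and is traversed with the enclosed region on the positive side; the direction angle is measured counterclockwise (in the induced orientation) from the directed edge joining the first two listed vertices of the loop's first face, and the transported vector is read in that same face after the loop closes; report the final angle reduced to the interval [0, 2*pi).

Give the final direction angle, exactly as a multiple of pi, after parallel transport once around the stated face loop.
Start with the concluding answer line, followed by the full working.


Answer: final direction angle = (23/12)*pi

enclosed vertex P1: corner angles sum to (8/3)*pi, defect = 2*pi - (8/3)*pi = (-2/3)*pi
enclosed vertex P4: corner angles sum to (29/12)*pi, defect = 2*pi - (29/12)*pi = (-5/12)*pi
the final direction is the initial angle plus the enclosed defects, taken mod 2*pi in the induced orientation
final angle = pi - (13/12)*pi = (23/12)*pi (mod 2*pi)
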